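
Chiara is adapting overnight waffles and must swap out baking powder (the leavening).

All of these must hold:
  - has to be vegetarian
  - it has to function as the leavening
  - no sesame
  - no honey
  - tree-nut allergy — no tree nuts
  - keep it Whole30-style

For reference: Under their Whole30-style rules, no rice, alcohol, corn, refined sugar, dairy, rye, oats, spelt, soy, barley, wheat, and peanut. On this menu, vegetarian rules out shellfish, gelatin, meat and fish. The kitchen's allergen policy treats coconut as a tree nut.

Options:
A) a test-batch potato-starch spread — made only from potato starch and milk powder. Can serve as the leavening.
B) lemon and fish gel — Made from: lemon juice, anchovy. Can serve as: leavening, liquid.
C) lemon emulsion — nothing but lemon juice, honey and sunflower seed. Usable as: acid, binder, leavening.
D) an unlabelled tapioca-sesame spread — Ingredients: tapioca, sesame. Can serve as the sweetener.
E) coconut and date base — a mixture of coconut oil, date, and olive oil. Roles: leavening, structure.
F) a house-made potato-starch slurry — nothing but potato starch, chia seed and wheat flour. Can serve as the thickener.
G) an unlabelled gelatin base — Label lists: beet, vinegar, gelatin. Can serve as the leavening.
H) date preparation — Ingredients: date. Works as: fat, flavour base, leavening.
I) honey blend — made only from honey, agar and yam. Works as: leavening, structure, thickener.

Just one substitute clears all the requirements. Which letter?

H

A: has milk powder, so not Whole30-style — no
B: has anchovy, so not vegetarian — out
C: has honey, so not honey-free — no
D: not usable as a leavening; has sesame, so not sesame-free — out
E: has coconut oil, so not tree-nut-free — out
F: not usable as a leavening; has wheat flour, so not Whole30-style — out
G: has gelatin, so not vegetarian — reject
H: only date; none excluded — keep
I: has honey, so not honey-free — no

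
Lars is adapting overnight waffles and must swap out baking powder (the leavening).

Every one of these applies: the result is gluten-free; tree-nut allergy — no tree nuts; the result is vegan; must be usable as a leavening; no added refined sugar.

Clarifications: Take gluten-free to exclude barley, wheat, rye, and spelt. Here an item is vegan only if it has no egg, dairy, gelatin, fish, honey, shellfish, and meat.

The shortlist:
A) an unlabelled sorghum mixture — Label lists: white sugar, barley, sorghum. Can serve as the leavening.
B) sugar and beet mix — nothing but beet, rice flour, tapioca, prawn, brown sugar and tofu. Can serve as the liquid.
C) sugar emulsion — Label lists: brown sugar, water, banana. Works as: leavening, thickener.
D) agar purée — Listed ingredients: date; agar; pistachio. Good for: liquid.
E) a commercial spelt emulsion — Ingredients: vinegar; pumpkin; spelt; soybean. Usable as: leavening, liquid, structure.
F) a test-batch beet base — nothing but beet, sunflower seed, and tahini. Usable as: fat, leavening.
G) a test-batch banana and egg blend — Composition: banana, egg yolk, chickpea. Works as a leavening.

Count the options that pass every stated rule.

1

A: has barley, so not gluten-free; has white sugar, so not no-added-sugar — out
B: not usable as a leavening; has prawn, so not vegan (and 1 more) — reject
C: has brown sugar, so not no-added-sugar — no
D: not usable as a leavening; has pistachio, so not tree-nut-free — no
E: has spelt, so not gluten-free — out
F: only tahini, sunflower seed and beet; none excluded — OK
G: has egg yolk, so not vegan — no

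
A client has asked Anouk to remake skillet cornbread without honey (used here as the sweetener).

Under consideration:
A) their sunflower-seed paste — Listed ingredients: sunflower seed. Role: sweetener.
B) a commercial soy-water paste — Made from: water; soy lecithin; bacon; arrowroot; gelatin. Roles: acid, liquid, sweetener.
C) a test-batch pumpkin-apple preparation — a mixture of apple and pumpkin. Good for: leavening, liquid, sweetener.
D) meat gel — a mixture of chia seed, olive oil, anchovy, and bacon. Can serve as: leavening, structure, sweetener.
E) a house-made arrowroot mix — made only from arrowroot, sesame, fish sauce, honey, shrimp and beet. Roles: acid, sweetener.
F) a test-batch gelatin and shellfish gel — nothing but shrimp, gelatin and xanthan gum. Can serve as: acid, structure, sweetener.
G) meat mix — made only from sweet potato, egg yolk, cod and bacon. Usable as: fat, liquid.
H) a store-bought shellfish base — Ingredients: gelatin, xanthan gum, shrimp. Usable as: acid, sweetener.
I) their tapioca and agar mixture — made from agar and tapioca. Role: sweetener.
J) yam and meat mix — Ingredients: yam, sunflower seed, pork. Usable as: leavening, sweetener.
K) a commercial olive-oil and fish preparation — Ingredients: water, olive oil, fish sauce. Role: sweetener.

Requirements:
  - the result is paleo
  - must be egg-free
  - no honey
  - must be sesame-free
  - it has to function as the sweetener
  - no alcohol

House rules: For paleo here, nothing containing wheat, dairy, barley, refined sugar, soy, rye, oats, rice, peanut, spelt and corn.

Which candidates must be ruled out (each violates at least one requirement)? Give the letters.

B, E, G

A: no egg, no honey — OK
B: has soy lecithin, so not paleo — reject
C: no alcohol, paleo — valid
D: anchovy and bacon etc. — none of it excluded — valid
E: has honey, so not honey-free; has sesame, so not sesame-free — reject
F: works as a sweetener, no sesame, no alcohol — OK
G: not usable as a sweetener; has egg yolk, so not egg-free — out
H: works as a sweetener, paleo, no alcohol — OK
I: works as a sweetener, paleo, no egg — valid
J: nothing on the exclusion list — OK
K: only fish sauce, water and olive oil; none excluded — valid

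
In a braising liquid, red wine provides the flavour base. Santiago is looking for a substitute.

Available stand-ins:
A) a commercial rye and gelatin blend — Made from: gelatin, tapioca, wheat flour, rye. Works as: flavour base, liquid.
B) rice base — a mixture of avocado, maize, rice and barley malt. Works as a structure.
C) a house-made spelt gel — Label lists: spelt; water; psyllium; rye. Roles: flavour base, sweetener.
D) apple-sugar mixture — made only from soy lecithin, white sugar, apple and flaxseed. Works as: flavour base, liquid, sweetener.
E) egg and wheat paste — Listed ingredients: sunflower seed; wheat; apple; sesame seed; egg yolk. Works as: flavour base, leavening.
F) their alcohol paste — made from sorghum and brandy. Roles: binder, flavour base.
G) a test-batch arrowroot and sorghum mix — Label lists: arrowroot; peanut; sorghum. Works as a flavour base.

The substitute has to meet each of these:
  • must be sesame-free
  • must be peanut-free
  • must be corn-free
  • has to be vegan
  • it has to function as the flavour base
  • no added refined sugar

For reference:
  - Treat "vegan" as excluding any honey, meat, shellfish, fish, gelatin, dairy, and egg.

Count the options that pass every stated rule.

A: has gelatin, so not vegan — reject
B: not usable as a flavour base; has maize, so not corn-free — reject
C: nothing on the exclusion list — keep
D: has white sugar, so not no-added-sugar — reject
E: has egg yolk, so not vegan; has sesame seed, so not sesame-free — out
F: every rule checks out — keep
G: has peanut, so not peanut-free — no

2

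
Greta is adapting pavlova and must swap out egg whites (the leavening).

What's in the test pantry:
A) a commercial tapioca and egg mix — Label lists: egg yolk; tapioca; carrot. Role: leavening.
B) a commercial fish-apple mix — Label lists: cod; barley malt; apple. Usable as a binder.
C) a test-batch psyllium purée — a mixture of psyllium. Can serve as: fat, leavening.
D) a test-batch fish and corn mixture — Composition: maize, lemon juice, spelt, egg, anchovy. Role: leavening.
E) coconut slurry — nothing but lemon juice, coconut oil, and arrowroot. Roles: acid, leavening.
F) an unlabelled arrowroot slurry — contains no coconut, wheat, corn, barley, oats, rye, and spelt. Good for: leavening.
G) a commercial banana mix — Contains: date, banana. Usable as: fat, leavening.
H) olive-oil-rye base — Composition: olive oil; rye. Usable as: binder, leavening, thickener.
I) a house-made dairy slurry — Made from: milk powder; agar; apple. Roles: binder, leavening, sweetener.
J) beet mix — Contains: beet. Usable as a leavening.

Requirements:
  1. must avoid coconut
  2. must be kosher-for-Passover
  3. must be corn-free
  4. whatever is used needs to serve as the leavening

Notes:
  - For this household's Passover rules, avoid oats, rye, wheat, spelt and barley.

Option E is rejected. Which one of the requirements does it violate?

usable as a leavening: satisfied
kosher-for-Passover: satisfied
corn-free: satisfied
coconut-free: has coconut oil — fails

coconut-free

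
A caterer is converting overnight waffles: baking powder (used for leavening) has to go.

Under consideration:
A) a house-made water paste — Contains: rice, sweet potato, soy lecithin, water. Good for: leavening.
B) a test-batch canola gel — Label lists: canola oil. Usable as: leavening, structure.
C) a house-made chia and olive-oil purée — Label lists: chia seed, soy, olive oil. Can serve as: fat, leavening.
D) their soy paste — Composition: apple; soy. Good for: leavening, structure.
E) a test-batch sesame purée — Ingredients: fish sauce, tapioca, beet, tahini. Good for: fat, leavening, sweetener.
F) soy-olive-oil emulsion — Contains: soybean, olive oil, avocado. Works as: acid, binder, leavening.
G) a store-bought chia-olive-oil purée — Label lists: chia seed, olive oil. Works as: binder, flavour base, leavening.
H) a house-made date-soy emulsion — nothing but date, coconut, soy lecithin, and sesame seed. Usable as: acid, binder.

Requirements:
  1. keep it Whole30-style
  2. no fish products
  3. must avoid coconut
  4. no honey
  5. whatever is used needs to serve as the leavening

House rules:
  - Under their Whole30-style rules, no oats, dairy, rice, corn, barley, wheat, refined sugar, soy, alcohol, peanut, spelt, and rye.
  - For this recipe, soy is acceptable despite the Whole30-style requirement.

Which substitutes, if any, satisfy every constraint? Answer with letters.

B, C, D, F, G

A: has rice, so not Whole30-style — reject
B: nothing on the exclusion list — keep
C: soy is permitted under the Whole30-style carve-out; nothing else excluded — valid
D: soy is permitted under the Whole30-style carve-out; nothing else excluded — OK
E: has fish sauce, so not fish-free — no
F: soy is permitted under the Whole30-style carve-out; nothing else excluded — OK
G: all constraints satisfied — keep
H: not usable as a leavening; has coconut, so not coconut-free — out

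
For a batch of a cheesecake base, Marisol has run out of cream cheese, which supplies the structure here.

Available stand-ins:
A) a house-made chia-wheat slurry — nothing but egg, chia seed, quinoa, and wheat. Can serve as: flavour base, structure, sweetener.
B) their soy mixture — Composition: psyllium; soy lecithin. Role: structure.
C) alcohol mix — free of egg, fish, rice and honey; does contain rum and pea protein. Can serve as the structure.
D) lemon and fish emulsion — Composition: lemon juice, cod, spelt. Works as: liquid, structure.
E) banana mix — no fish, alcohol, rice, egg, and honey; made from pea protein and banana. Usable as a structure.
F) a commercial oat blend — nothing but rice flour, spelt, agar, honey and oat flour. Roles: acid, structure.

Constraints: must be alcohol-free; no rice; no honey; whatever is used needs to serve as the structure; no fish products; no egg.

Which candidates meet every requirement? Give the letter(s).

B, E

A: has egg, so not egg-free — no
B: only soy lecithin and psyllium; none excluded — keep
C: has rum, so not alcohol-free — out
D: has cod, so not fish-free — no
E: nothing on the exclusion list — OK
F: has rice flour, so not rice-free; has honey, so not honey-free — reject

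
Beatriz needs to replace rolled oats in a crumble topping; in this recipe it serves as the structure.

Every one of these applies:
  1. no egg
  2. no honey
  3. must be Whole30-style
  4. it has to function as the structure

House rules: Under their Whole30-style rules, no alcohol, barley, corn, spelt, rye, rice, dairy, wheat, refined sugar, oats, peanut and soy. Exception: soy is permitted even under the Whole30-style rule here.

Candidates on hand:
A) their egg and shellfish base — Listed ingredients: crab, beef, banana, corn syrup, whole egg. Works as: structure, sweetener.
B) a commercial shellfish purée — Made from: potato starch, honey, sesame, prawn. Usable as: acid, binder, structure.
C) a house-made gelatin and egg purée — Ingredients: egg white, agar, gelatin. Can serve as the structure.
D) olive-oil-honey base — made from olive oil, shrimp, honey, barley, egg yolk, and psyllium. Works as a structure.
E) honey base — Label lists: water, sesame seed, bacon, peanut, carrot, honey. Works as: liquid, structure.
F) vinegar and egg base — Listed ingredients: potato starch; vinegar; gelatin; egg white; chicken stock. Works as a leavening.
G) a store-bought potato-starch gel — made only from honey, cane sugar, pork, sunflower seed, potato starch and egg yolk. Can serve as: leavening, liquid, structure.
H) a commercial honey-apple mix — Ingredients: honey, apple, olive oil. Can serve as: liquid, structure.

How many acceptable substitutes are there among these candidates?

A: has corn syrup, so not Whole30-style; has whole egg, so not egg-free — no
B: has honey, so not honey-free — no
C: has egg white, so not egg-free — out
D: has barley, so not Whole30-style; has honey, so not honey-free (and 1 more) — out
E: has peanut, so not Whole30-style; has honey, so not honey-free — out
F: not usable as a structure; has egg white, so not egg-free — out
G: has cane sugar, so not Whole30-style; has honey, so not honey-free (and 1 more) — no
H: has honey, so not honey-free — no

0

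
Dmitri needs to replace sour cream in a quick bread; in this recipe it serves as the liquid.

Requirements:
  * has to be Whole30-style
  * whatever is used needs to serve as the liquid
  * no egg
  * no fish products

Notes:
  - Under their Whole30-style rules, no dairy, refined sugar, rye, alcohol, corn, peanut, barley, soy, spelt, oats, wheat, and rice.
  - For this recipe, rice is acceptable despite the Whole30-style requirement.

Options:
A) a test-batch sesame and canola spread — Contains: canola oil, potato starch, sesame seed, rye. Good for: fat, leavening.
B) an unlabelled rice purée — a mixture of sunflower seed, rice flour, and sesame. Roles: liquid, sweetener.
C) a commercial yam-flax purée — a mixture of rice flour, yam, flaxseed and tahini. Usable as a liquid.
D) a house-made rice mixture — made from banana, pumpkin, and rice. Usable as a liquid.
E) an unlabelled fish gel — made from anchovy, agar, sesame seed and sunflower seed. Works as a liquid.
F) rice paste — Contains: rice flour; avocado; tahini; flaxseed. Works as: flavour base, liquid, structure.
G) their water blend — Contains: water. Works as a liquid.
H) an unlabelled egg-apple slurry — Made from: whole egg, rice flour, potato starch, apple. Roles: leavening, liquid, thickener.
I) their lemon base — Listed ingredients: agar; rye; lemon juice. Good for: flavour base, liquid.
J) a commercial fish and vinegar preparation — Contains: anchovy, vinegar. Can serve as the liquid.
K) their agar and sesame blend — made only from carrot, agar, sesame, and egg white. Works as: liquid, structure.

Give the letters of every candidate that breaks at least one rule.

A, E, H, I, J, K

A: not usable as a liquid; has rye, so not Whole30-style — no
B: rice is permitted under the Whole30-style carve-out; nothing else excluded — valid
C: rice is permitted under the Whole30-style carve-out; nothing else excluded — keep
D: rice is permitted under the Whole30-style carve-out; nothing else excluded — valid
E: has anchovy, so not fish-free — reject
F: rice is permitted under the Whole30-style carve-out; nothing else excluded — valid
G: no fish, no egg — valid
H: has whole egg, so not egg-free — out
I: has rye, so not Whole30-style — out
J: has anchovy, so not fish-free — no
K: has egg white, so not egg-free — out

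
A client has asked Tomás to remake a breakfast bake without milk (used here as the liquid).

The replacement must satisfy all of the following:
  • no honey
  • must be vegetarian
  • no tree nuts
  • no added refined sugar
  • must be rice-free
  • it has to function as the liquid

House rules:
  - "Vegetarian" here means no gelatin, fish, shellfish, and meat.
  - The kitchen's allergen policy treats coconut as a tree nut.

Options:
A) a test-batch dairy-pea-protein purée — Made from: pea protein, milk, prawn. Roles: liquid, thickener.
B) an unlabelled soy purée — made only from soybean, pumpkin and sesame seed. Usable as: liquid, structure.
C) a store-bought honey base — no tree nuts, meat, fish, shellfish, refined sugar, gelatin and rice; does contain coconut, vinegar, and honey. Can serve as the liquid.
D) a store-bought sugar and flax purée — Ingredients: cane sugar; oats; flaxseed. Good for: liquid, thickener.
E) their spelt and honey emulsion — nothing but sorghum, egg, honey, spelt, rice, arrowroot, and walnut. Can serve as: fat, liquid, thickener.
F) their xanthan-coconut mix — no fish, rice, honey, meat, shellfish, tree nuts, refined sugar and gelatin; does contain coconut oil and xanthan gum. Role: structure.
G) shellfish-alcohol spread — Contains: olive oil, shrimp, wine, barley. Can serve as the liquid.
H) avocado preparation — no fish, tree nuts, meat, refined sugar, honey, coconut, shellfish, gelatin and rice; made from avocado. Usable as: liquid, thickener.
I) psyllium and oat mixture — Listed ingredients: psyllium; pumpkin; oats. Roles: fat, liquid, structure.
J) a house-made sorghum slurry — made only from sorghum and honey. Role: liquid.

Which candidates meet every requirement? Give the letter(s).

A: has prawn, so not vegetarian — no
B: only sesame seed, soybean and pumpkin; none excluded — keep
C: has honey, so not honey-free; has coconut, so not tree-nut-free — no
D: has cane sugar, so not no-added-sugar — reject
E: has honey, so not honey-free; has rice, so not rice-free (and 1 more) — no
F: not usable as a liquid; has coconut oil, so not tree-nut-free — no
G: has shrimp, so not vegetarian — out
H: works as a liquid, no honey, no refined sugar — OK
I: only oats, pumpkin, and psyllium; none excluded — keep
J: has honey, so not honey-free — reject

B, H, I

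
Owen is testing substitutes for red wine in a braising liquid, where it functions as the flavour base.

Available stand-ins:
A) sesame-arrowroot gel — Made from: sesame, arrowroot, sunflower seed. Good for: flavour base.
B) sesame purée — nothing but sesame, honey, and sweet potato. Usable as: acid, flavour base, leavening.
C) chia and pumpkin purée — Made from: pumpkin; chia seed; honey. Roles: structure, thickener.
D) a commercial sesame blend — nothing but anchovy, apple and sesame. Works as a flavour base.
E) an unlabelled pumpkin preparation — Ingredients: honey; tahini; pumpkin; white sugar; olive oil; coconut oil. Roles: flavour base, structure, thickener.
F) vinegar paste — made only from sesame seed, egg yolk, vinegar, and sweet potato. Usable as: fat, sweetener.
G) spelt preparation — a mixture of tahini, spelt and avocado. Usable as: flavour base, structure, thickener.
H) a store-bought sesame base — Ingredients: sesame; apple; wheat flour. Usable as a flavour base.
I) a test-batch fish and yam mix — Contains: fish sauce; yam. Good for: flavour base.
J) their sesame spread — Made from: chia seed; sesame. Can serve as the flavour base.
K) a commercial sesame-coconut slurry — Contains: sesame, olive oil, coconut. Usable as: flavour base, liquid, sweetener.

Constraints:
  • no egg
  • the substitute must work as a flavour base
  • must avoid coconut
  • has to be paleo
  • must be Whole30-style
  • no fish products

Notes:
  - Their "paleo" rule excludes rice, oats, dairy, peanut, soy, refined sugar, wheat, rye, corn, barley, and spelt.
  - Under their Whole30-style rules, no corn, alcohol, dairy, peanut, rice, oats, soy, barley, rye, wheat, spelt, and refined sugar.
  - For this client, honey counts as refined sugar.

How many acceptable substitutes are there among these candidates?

A: all constraints satisfied — OK
B: has honey, so not paleo; has honey, so not Whole30-style — out
C: not usable as a flavour base; has honey, so not paleo (and 1 more) — reject
D: has anchovy, so not fish-free — out
E: has honey, so not paleo; has honey, so not Whole30-style (and 1 more) — out
F: not usable as a flavour base; has egg yolk, so not egg-free — reject
G: has spelt, so not paleo; has spelt, so not Whole30-style — no
H: has wheat flour, so not paleo; has wheat flour, so not Whole30-style — reject
I: has fish sauce, so not fish-free — out
J: works as a flavour base, no coconut, paleo — valid
K: has coconut, so not coconut-free — reject

2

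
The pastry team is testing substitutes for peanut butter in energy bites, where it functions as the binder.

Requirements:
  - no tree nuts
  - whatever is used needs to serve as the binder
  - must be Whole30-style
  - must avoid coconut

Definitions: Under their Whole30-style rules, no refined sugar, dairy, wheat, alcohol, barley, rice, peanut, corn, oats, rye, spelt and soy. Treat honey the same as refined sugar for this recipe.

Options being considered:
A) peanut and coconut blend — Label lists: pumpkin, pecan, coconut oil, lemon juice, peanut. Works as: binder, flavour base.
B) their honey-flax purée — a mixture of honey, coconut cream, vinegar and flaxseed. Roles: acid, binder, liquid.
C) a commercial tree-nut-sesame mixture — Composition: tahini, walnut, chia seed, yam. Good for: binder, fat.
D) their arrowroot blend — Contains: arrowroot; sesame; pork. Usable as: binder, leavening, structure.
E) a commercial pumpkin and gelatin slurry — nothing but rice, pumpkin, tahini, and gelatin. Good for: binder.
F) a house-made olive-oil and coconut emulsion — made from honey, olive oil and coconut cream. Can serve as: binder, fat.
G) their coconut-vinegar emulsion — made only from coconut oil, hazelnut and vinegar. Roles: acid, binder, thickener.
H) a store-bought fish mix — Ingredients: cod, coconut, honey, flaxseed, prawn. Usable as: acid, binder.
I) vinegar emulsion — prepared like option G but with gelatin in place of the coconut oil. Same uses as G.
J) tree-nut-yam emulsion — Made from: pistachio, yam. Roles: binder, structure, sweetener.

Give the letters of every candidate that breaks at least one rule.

A, B, C, E, F, G, H, I, J

A: has peanut, so not Whole30-style; has coconut oil, so not coconut-free (and 1 more) — out
B: has honey, so not Whole30-style; has coconut cream, so not coconut-free — out
C: has walnut, so not tree-nut-free — reject
D: all constraints satisfied — valid
E: has rice, so not Whole30-style — no
F: has honey, so not Whole30-style; has coconut cream, so not coconut-free — out
G: has coconut oil, so not coconut-free; has hazelnut, so not tree-nut-free — reject
H: has honey, so not Whole30-style; has coconut, so not coconut-free — reject
I: has hazelnut, so not tree-nut-free — out
J: has pistachio, so not tree-nut-free — no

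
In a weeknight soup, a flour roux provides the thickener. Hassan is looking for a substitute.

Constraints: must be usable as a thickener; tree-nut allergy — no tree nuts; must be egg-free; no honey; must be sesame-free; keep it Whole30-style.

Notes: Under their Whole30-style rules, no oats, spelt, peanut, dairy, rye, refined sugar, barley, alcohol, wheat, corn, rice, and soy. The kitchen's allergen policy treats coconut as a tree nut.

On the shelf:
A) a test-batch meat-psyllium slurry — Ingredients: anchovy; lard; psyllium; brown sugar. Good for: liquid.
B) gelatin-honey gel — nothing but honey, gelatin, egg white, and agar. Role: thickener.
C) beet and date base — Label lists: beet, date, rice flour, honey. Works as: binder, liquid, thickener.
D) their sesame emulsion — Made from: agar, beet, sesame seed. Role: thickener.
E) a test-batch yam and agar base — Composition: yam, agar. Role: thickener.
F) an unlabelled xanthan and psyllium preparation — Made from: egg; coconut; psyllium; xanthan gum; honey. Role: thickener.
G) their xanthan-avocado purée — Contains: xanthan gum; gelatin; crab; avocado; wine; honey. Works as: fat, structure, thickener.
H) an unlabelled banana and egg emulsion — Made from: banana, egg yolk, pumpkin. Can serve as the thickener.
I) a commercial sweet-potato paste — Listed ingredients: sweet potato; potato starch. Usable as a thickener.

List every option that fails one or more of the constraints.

A: not usable as a thickener; has brown sugar, so not Whole30-style — out
B: has egg white, so not egg-free; has honey, so not honey-free — reject
C: has rice flour, so not Whole30-style; has honey, so not honey-free — no
D: has sesame seed, so not sesame-free — no
E: nothing on the exclusion list — valid
F: has egg, so not egg-free; has honey, so not honey-free (and 1 more) — out
G: has wine, so not Whole30-style; has honey, so not honey-free — reject
H: has egg yolk, so not egg-free — reject
I: only sweet potato and potato starch; none excluded — valid

A, B, C, D, F, G, H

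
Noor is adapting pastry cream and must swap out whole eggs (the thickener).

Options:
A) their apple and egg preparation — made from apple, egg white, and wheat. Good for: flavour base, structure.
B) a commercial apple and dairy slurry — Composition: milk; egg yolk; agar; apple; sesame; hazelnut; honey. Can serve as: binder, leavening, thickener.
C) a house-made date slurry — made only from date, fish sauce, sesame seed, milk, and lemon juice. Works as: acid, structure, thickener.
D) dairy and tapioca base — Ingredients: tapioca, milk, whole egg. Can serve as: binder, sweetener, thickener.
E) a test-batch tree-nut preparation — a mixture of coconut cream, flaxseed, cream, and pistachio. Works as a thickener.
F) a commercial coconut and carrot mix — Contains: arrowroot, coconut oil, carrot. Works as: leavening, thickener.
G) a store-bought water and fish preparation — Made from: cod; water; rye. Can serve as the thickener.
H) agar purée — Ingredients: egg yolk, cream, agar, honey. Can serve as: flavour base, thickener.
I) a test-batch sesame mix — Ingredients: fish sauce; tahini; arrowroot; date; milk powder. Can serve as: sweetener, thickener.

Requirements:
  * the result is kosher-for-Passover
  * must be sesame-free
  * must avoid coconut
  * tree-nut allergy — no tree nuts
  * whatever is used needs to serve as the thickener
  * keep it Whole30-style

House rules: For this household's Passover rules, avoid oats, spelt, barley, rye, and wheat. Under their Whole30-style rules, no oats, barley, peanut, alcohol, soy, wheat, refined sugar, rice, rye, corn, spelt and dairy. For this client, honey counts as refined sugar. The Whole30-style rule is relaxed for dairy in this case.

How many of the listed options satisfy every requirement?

1

A: not usable as a thickener; has wheat, so not kosher-for-Passover (and 1 more) — reject
B: has honey, so not Whole30-style; has sesame, so not sesame-free (and 1 more) — no
C: has sesame seed, so not sesame-free — reject
D: dairy is permitted under the Whole30-style carve-out; nothing else excluded — OK
E: has pistachio, so not tree-nut-free; has coconut cream, so not coconut-free — reject
F: has coconut oil, so not coconut-free — out
G: has rye, so not kosher-for-Passover; has rye, so not Whole30-style — out
H: has honey, so not Whole30-style — no
I: has tahini, so not sesame-free — no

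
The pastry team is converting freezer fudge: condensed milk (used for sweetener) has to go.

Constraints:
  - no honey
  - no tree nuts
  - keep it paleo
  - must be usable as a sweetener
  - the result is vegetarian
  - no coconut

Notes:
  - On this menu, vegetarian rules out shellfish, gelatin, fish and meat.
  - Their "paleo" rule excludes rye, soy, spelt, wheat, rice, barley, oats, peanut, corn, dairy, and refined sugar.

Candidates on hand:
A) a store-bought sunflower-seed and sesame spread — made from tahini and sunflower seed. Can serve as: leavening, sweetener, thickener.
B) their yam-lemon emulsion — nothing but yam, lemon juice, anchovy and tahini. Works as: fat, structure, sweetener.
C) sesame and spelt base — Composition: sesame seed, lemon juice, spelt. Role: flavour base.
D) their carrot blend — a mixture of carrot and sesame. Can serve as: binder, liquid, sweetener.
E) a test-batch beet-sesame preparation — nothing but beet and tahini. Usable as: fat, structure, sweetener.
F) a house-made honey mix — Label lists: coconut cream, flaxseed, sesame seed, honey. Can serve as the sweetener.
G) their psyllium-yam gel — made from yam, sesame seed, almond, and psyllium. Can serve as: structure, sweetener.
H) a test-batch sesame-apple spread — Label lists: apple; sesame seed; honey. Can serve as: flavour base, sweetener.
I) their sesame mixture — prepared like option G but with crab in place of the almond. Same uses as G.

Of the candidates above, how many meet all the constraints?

3

A: only tahini and sunflower seed; none excluded — OK
B: has anchovy, so not vegetarian — no
C: not usable as a sweetener; has spelt, so not paleo — out
D: all constraints satisfied — OK
E: only tahini and beet; none excluded — keep
F: has coconut cream, so not coconut-free; has honey, so not honey-free — no
G: has almond, so not tree-nut-free — out
H: has honey, so not honey-free — reject
I: has crab, so not vegetarian — no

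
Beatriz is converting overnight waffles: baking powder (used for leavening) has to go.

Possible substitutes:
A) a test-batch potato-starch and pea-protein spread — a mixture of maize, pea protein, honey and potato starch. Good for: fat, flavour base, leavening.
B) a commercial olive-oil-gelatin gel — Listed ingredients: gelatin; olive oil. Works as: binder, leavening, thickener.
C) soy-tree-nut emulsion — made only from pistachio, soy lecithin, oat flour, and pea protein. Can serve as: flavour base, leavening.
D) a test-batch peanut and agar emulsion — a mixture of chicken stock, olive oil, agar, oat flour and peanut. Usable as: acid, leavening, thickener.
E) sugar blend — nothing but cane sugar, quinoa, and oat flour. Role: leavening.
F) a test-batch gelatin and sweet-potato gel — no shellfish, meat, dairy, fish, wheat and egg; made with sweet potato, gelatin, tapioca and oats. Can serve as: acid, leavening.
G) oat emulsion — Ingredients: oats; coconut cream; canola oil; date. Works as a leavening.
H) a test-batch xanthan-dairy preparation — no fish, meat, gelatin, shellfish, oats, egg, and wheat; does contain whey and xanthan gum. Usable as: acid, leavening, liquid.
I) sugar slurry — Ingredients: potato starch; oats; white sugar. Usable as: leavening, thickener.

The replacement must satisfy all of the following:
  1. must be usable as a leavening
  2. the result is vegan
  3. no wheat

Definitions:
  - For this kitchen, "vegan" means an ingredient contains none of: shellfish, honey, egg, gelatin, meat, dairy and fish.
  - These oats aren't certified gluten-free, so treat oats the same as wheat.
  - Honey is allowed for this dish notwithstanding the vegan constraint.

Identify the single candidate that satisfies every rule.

A

A: honey is permitted under the vegan carve-out; nothing else excluded — OK
B: has gelatin, so not vegan — reject
C: has oat flour, so not wheat-free — out
D: has chicken stock, so not vegan; has oat flour, so not wheat-free — reject
E: has oat flour, so not wheat-free — out
F: has gelatin, so not vegan; has oats, so not wheat-free — no
G: has oats, so not wheat-free — no
H: has whey, so not vegan — reject
I: has oats, so not wheat-free — reject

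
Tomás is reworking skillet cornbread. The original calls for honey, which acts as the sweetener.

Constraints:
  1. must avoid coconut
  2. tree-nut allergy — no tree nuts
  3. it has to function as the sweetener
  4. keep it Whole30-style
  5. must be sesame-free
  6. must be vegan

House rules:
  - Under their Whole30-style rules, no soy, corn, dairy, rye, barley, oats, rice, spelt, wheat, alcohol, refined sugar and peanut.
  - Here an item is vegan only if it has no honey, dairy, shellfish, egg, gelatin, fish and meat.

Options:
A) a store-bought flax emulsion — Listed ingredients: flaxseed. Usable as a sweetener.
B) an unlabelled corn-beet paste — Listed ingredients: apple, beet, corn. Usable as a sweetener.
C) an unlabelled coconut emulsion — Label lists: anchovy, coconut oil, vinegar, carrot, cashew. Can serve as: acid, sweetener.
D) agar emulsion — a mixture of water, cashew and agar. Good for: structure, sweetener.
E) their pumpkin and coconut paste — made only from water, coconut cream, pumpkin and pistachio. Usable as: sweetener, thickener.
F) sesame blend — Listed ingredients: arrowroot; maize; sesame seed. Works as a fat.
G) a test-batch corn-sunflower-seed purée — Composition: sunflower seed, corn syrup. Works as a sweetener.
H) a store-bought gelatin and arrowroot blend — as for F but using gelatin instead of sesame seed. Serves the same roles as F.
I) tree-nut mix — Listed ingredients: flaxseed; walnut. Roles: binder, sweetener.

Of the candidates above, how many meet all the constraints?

A: vegan, no tree nuts — OK
B: has corn, so not Whole30-style — out
C: has anchovy, so not vegan; has cashew, so not tree-nut-free (and 1 more) — out
D: has cashew, so not tree-nut-free — reject
E: has pistachio, so not tree-nut-free; has coconut cream, so not coconut-free — out
F: not usable as a sweetener; has maize, so not Whole30-style (and 1 more) — no
G: has corn syrup, so not Whole30-style — no
H: not usable as a sweetener; has maize, so not Whole30-style (and 1 more) — no
I: has walnut, so not tree-nut-free — out

1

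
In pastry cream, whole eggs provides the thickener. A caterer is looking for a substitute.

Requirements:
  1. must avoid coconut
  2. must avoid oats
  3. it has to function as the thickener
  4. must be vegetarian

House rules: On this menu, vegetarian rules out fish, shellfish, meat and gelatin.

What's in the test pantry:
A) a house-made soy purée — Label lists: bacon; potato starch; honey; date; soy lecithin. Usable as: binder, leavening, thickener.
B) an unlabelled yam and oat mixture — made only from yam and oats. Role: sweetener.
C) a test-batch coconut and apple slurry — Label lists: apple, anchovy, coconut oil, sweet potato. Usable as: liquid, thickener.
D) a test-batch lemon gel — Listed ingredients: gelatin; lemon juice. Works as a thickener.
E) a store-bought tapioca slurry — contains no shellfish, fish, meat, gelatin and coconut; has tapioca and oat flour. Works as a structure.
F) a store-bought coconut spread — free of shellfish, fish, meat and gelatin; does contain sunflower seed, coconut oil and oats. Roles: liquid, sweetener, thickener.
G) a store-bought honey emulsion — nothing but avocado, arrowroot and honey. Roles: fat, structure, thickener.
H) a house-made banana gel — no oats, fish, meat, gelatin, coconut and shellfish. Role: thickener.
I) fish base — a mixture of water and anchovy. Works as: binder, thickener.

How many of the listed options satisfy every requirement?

2

A: has bacon, so not vegetarian — out
B: not usable as a thickener; has oats, so not oat-free — no
C: has anchovy, so not vegetarian; has coconut oil, so not coconut-free — no
D: has gelatin, so not vegetarian — reject
E: not usable as a thickener; has oat flour, so not oat-free — out
F: has oats, so not oat-free; has coconut oil, so not coconut-free — reject
G: only honey, arrowroot, and avocado; none excluded — OK
H: works as a thickener, vegetarian, no coconut — keep
I: has anchovy, so not vegetarian — out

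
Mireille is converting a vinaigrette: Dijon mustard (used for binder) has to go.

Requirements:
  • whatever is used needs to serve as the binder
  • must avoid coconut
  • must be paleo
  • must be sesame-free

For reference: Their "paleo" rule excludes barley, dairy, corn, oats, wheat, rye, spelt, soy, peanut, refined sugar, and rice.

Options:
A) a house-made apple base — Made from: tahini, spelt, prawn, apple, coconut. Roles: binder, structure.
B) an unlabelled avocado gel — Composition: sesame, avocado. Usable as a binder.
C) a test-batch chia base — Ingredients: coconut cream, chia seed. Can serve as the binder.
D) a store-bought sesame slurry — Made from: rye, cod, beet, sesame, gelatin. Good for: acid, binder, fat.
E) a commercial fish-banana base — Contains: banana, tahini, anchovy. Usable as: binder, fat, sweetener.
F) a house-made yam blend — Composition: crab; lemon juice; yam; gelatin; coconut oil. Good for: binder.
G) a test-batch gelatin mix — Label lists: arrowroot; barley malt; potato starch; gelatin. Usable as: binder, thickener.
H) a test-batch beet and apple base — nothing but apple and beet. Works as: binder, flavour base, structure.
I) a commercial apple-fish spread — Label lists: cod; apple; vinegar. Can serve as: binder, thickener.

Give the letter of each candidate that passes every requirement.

A: has spelt, so not paleo; has tahini, so not sesame-free (and 1 more) — out
B: has sesame, so not sesame-free — out
C: has coconut cream, so not coconut-free — no
D: has rye, so not paleo; has sesame, so not sesame-free — reject
E: has tahini, so not sesame-free — reject
F: has coconut oil, so not coconut-free — no
G: has barley malt, so not paleo — out
H: nothing on the exclusion list — keep
I: all constraints satisfied — keep

H, I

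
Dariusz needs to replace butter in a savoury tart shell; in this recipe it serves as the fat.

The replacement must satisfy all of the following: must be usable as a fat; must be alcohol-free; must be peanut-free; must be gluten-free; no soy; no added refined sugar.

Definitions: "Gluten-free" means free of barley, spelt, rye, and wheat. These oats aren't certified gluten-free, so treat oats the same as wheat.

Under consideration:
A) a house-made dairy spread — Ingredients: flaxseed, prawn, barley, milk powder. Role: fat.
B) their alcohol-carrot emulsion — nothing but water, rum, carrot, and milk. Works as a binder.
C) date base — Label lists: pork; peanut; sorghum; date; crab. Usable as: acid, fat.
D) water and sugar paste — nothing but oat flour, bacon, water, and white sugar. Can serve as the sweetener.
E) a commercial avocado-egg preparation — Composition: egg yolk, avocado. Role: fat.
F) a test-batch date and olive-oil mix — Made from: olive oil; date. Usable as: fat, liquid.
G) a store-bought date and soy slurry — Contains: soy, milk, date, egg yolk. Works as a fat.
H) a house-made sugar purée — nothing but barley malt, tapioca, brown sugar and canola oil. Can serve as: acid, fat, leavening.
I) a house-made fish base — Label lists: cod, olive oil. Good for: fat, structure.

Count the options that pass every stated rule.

A: has barley, so not gluten-free — reject
B: not usable as a fat; has rum, so not alcohol-free — no
C: has peanut, so not peanut-free — reject
D: not usable as a fat; has oat flour, so not gluten-free (and 1 more) — out
E: no refined sugar, no alcohol — valid
F: only date and olive oil; none excluded — keep
G: has soy, so not soy-free — reject
H: has barley malt, so not gluten-free; has brown sugar, so not no-added-sugar — reject
I: only cod and olive oil; none excluded — valid

3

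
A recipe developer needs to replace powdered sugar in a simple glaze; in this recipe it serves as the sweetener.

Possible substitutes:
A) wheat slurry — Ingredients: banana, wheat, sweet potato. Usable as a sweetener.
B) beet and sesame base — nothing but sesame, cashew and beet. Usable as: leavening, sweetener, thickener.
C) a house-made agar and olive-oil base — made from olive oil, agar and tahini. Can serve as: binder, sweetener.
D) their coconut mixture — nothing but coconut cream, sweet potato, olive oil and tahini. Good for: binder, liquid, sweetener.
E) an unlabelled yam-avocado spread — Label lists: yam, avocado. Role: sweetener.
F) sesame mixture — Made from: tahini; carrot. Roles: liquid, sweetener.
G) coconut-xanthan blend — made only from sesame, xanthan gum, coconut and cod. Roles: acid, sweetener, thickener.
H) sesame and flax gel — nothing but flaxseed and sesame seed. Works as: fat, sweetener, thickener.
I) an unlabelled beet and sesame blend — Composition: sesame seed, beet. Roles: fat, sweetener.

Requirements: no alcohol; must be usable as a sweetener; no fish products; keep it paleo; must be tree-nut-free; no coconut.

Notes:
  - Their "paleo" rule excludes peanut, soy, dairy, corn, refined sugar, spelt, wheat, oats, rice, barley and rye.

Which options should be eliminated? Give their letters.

A, B, D, G

A: has wheat, so not paleo — reject
B: has cashew, so not tree-nut-free — out
C: works as a sweetener, paleo, no coconut — valid
D: has coconut cream, so not coconut-free — no
E: works as a sweetener, no alcohol, no tree nuts — keep
F: every rule checks out — OK
G: has coconut, so not coconut-free; has cod, so not fish-free — no
H: nothing on the exclusion list — valid
I: every rule checks out — OK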